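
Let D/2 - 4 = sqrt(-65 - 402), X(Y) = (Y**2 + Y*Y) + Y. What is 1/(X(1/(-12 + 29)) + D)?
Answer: 673659/161450789 - 167042*I*sqrt(467)/161450789 ≈ 0.0041725 - 0.022359*I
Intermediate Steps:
X(Y) = Y + 2*Y**2 (X(Y) = (Y**2 + Y**2) + Y = 2*Y**2 + Y = Y + 2*Y**2)
D = 8 + 2*I*sqrt(467) (D = 8 + 2*sqrt(-65 - 402) = 8 + 2*sqrt(-467) = 8 + 2*(I*sqrt(467)) = 8 + 2*I*sqrt(467) ≈ 8.0 + 43.22*I)
1/(X(1/(-12 + 29)) + D) = 1/((1 + 2/(-12 + 29))/(-12 + 29) + (8 + 2*I*sqrt(467))) = 1/((1 + 2/17)/17 + (8 + 2*I*sqrt(467))) = 1/((1/17)*(19/17) + (8 + 2*I*sqrt(467))) = 1/(19/289 + (8 + 2*I*sqrt(467))) = 1/(2331/289 + 2*I*sqrt(467))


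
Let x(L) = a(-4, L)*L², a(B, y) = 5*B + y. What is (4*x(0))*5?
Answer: 0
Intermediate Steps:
a(B, y) = y + 5*B
x(L) = L²*(-20 + L) (x(L) = (L + 5*(-4))*L² = (L - 20)*L² = (-20 + L)*L² = L²*(-20 + L))
(4*x(0))*5 = (4*(0²*(-20 + 0)))*5 = (4*(0*(-20)))*5 = (4*0)*5 = 0*5 = 0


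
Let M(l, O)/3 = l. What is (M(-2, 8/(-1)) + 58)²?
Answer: 2704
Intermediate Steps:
M(l, O) = 3*l
(M(-2, 8/(-1)) + 58)² = (3*(-2) + 58)² = (-6 + 58)² = 52² = 2704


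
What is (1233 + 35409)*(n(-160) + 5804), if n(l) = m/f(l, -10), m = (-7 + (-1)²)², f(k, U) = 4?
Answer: 212999946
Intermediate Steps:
m = 36 (m = (-7 + 1)² = (-6)² = 36)
n(l) = 9 (n(l) = 36/4 = 36*(¼) = 9)
(1233 + 35409)*(n(-160) + 5804) = (1233 + 35409)*(9 + 5804) = 36642*5813 = 212999946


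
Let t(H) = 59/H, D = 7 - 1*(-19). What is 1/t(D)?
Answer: 26/59 ≈ 0.44068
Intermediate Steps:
D = 26 (D = 7 + 19 = 26)
1/t(D) = 1/(59/26) = 26/59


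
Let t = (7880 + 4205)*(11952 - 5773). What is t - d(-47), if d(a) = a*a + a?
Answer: 74671053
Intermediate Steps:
d(a) = a + a² (d(a) = a² + a = a + a²)
t = 74673215 (t = 12085*6179 = 74673215)
t - d(-47) = 74673215 - (-47)*(1 - 47) = 74673215 - (-47)*(-46) = 74673215 - 1*2162 = 74673215 - 2162 = 74671053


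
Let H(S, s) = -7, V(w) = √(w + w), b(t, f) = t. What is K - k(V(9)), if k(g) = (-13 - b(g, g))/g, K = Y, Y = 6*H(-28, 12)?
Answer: -41 + 13*√2/6 ≈ -37.936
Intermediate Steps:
V(w) = √2*√w (V(w) = √(2*w) = √2*√w)
Y = -42 (Y = 6*(-7) = -42)
K = -42
k(g) = (-13 - g)/g
K - k(V(9)) = -42 - (-13 - √2*√9)/(√2*√9) = -42 - (-13 - √2*3)/(√2*3) = -42 - (-13 - 3*√2)/(3*√2) = -42 - √2/6*(-13 - 3*√2) = -42 - √2*(-13 - 3*√2)/6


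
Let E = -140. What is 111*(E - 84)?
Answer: -24864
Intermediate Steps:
111*(E - 84) = 111*(-140 - 84) = 111*(-224) = -24864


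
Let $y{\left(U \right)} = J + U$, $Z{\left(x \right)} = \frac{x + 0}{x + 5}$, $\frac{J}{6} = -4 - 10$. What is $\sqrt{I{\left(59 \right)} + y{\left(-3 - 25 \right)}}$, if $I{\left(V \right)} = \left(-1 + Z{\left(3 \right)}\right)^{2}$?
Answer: $\frac{i \sqrt{7143}}{8} \approx 10.565 i$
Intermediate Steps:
$J = -84$ ($J = 6 \left(-4 - 10\right) = 6 \left(-14\right) = -84$)
$Z{\left(x \right)} = \frac{x}{5 + x}$
$I{\left(V \right)} = \frac{25}{64}$ ($I{\left(V \right)} = \left(-1 + \frac{3}{5 + 3}\right)^{2} = \left(-1 + \frac{3}{8}\right)^{2} = \left(- \frac{5}{8}\right)^{2} = \frac{25}{64}$)
$y{\left(U \right)} = -84 + U$
$\sqrt{I{\left(59 \right)} + y{\left(-3 - 25 \right)}} = \sqrt{\frac{25}{64} - 112} = \sqrt{- \frac{7143}{64}} = \frac{i \sqrt{7143}}{8}$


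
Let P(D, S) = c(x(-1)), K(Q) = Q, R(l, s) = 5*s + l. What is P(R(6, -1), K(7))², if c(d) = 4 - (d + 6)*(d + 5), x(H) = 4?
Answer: 7396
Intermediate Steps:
R(l, s) = l + 5*s
c(d) = 4 - (5 + d)*(6 + d) (c(d) = 4 - (6 + d)*(5 + d) = 4 - (5 + d)*(6 + d))
P(D, S) = -86 (P(D, S) = -26 - 1*4² - 11*4 = -26 - 1*16 - 44 = -26 - 16 - 44 = -86)
P(R(6, -1), K(7))² = (-86)² = 7396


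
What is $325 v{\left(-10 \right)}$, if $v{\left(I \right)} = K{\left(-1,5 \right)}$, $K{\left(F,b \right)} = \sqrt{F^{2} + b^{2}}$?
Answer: $325 \sqrt{26} \approx 1657.2$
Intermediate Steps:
$v{\left(I \right)} = \sqrt{26}$ ($v{\left(I \right)} = \sqrt{\left(-1\right)^{2} + 5^{2}} = \sqrt{1 + 25} = \sqrt{26}$)
$325 v{\left(-10 \right)} = 325 \sqrt{26}$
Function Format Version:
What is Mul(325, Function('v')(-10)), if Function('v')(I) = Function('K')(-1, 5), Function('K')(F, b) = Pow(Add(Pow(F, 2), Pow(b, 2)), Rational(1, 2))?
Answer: Mul(325, Pow(26, Rational(1, 2))) ≈ 1657.2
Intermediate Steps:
Function('v')(I) = Pow(26, Rational(1, 2)) (Function('v')(I) = Pow(Add(Pow(-1, 2), Pow(5, 2)), Rational(1, 2)) = Pow(Add(1, 25), Rational(1, 2)) = Pow(26, Rational(1, 2)))
Mul(325, Function('v')(-10)) = Mul(325, Pow(26, Rational(1, 2)))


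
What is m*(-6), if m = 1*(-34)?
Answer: 204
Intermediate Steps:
m = -34
m*(-6) = -34*(-6) = 204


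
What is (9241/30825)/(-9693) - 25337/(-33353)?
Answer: 7570051036252/9965433638925 ≈ 0.75963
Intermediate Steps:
(9241/30825)/(-9693) - 25337/(-33353) = (9241*(1/30825))*(-1/9693) - 25337*(-1/33353) = (9241/30825)*(-1/9693) + 25337/33353 = -9241/298786725 + 25337/33353 = 7570051036252/9965433638925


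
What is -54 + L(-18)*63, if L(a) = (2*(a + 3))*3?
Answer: -5724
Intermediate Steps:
L(a) = 18 + 6*a (L(a) = (2*(3 + a))*3 = (6 + 2*a)*3 = 18 + 6*a)
-54 + L(-18)*63 = -54 + (18 + 6*(-18))*63 = -54 + (18 - 108)*63 = -54 - 90*63 = -54 - 5670 = -5724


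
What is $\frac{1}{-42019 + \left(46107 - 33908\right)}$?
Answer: $- \frac{1}{29820} \approx -3.3535 \cdot 10^{-5}$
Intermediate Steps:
$\frac{1}{-42019 + \left(46107 - 33908\right)} = \frac{1}{-42019 + 12199} = \frac{1}{-29820} = - \frac{1}{29820}$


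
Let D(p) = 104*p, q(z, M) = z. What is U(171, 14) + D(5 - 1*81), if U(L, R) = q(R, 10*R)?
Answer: -7890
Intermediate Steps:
U(L, R) = R
U(171, 14) + D(5 - 1*81) = 14 + 104*(5 - 1*81) = 14 + 104*(5 - 81) = 14 + 104*(-76) = 14 - 7904 = -7890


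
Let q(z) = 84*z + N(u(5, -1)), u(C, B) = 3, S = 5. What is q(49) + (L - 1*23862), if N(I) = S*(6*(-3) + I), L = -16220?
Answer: -36041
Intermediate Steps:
N(I) = -90 + 5*I (N(I) = 5*(6*(-3) + I) = 5*(-18 + I) = -90 + 5*I)
q(z) = -75 + 84*z (q(z) = 84*z + (-90 + 5*3) = 84*z + (-90 + 15) = 84*z - 75 = -75 + 84*z)
q(49) + (L - 1*23862) = (-75 + 84*49) + (-16220 - 1*23862) = (-75 + 4116) + (-16220 - 23862) = 4041 - 40082 = -36041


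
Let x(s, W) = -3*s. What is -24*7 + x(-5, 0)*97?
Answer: 1287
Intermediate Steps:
-24*7 + x(-5, 0)*97 = -24*7 - 3*(-5)*97 = -168 + 15*97 = -168 + 1455 = 1287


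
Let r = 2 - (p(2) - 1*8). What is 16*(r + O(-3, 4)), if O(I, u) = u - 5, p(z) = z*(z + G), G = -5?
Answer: 240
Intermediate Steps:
p(z) = z*(-5 + z) (p(z) = z*(z - 5) = z*(-5 + z))
O(I, u) = -5 + u
r = 16 (r = 2 - (2*(-5 + 2) - 1*8) = 2 - (2*(-3) - 8) = 2 - (-6 - 8) = 2 - 1*(-14) = 2 + 14 = 16)
16*(r + O(-3, 4)) = 16*(16 + (-5 + 4)) = 16*(16 - 1) = 16*15 = 240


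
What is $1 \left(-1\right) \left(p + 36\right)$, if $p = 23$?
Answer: $-59$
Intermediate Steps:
$1 \left(-1\right) \left(p + 36\right) = 1 \left(-1\right) \left(23 + 36\right) = \left(-1\right) 59 = -59$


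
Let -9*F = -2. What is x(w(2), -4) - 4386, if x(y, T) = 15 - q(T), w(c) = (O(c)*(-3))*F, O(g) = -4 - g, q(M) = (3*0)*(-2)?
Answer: -4371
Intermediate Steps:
q(M) = 0 (q(M) = 0*(-2) = 0)
F = 2/9 (F = -⅑*(-2) = 2/9 ≈ 0.22222)
w(c) = 8/3 + 2*c/3 (w(c) = ((-4 - c)*(-3))*(2/9) = (12 + 3*c)*(2/9) = 8/3 + 2*c/3)
x(y, T) = 15 (x(y, T) = 15 - 1*0 = 15 + 0 = 15)
x(w(2), -4) - 4386 = 15 - 4386 = -4371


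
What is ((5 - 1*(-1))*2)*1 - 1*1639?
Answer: -1627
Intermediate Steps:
((5 - 1*(-1))*2)*1 - 1*1639 = ((5 + 1)*2)*1 - 1639 = (6*2)*1 - 1639 = 12*1 - 1639 = 12 - 1639 = -1627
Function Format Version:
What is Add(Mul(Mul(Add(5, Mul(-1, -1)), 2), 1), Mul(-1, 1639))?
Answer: -1627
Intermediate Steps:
Add(Mul(Mul(Add(5, Mul(-1, -1)), 2), 1), Mul(-1, 1639)) = Add(Mul(Mul(Add(5, 1), 2), 1), -1639) = Add(Mul(Mul(6, 2), 1), -1639) = Add(Mul(12, 1), -1639) = Add(12, -1639) = -1627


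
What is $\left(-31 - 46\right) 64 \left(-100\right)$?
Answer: $492800$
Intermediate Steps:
$\left(-31 - 46\right) 64 \left(-100\right) = \left(-77\right) 64 \left(-100\right) = \left(-4928\right) \left(-100\right) = 492800$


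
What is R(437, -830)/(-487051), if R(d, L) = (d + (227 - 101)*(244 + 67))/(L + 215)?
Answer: 39623/299536365 ≈ 0.00013228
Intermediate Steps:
R(d, L) = (39186 + d)/(215 + L) (R(d, L) = (d + 126*311)/(215 + L) = (d + 39186)/(215 + L) = (39186 + d)/(215 + L))
R(437, -830)/(-487051) = ((39186 + 437)/(215 - 830))/(-487051) = (39623/(-615))*(-1/487051) = -1/615*39623*(-1/487051) = -39623/615*(-1/487051) = 39623/299536365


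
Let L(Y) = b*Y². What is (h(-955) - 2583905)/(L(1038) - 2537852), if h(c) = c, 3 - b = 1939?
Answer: 646215/522117359 ≈ 0.0012377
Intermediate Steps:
b = -1936 (b = 3 - 1*1939 = 3 - 1939 = -1936)
L(Y) = -1936*Y²
(h(-955) - 2583905)/(L(1038) - 2537852) = (-955 - 2583905)/(-1936*1038² - 2537852) = -2584860/(-1936*1077444 - 2537852) = -2584860/(-2085931584 - 2537852) = -2584860/(-2088469436) = -2584860*(-1/2088469436) = 646215/522117359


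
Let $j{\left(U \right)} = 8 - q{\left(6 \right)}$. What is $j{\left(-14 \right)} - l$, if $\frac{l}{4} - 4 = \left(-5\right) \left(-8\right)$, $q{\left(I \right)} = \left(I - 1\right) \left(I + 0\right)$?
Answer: $-198$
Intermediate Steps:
$q{\left(I \right)} = I \left(-1 + I\right)$ ($q{\left(I \right)} = \left(-1 + I\right) I = I \left(-1 + I\right)$)
$j{\left(U \right)} = -22$ ($j{\left(U \right)} = 8 - 6 \left(-1 + 6\right) = 8 - 6 \cdot 5 = 8 - 30 = -22$)
$l = 176$ ($l = 16 + 4 \left(\left(-5\right) \left(-8\right)\right) = 16 + 4 \cdot 40 = 16 + 160 = 176$)
$j{\left(-14 \right)} - l = -22 - 176 = -198$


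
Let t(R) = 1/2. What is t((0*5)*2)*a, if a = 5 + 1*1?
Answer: 3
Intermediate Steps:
t(R) = 1/2
a = 6 (a = 5 + 1 = 6)
t((0*5)*2)*a = (1/2)*6 = 3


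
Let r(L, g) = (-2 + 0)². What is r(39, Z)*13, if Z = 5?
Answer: 52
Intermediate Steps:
r(L, g) = 4 (r(L, g) = (-2)² = 4)
r(39, Z)*13 = 4*13 = 52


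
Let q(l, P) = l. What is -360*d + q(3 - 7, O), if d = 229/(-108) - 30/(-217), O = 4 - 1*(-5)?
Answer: 461926/651 ≈ 709.56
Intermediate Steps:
O = 9 (O = 4 + 5 = 9)
d = -46453/23436 (d = 229*(-1/108) - 30*(-1/217) = -229/108 + 30/217 = -46453/23436 ≈ -1.9821)
-360*d + q(3 - 7, O) = -360*(-46453/23436) + (3 - 7) = 464530/651 - 4 = 461926/651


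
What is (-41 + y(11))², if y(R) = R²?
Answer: 6400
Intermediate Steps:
(-41 + y(11))² = (-41 + 11²)² = (-41 + 121)² = 80² = 6400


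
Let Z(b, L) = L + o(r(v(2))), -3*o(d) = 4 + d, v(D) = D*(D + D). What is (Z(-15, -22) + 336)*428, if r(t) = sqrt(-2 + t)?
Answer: 401464/3 - 428*sqrt(6)/3 ≈ 1.3347e+5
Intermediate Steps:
v(D) = 2*D**2 (v(D) = D*(2*D) = 2*D**2)
o(d) = -4/3 - d/3 (o(d) = -(4 + d)/3 = -4/3 - d/3)
Z(b, L) = -4/3 + L - sqrt(6)/3 (Z(b, L) = L + (-4/3 - sqrt(-2 + 2*2**2)/3) = L + (-4/3 - sqrt(-2 + 2*4)/3) = L + (-4/3 - sqrt(-2 + 8)/3) = L + (-4/3 - sqrt(6)/3) = -4/3 + L - sqrt(6)/3)
(Z(-15, -22) + 336)*428 = ((-4/3 - 22 - sqrt(6)/3) + 336)*428 = ((-70/3 - sqrt(6)/3) + 336)*428 = (938/3 - sqrt(6)/3)*428 = 401464/3 - 428*sqrt(6)/3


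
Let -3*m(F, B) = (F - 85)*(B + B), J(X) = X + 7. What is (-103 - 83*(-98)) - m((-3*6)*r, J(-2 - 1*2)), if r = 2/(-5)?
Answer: 39377/5 ≈ 7875.4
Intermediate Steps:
r = -2/5 (r = 2*(-1/5) = -2/5 ≈ -0.40000)
J(X) = 7 + X
m(F, B) = -2*B*(-85 + F)/3 (m(F, B) = -(F - 85)*(B + B)/3 = -(-85 + F)*2*B/3 = -2*B*(-85 + F)/3)
(-103 - 83*(-98)) - m((-3*6)*r, J(-2 - 1*2)) = (-103 - 83*(-98)) - 2*(7 + (-2 - 1*2))*(85 - (-3*6)*(-2)/5)/3 = (-103 + 8134) - 2*(7 + (-2 - 2))*(85 - (-18)*(-2)/5)/3 = 8031 - 2*(7 - 4)*(85 - 1*36/5)/3 = 8031 - 2*3*(85 - 36/5)/3 = 8031 - 2*3*389/(3*5) = 8031 - 1*778/5 = 8031 - 778/5 = 39377/5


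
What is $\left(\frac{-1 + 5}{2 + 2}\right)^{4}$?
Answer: $1$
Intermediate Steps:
$\left(\frac{-1 + 5}{2 + 2}\right)^{4} = \left(\frac{4}{4}\right)^{4} = \left(4 \cdot \frac{1}{4}\right)^{4} = 1^{4} = 1$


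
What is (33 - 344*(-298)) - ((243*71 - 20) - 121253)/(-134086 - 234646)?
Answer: 1350411390/13169 ≈ 1.0254e+5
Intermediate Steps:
(33 - 344*(-298)) - ((243*71 - 20) - 121253)/(-134086 - 234646) = (33 + 102512) - ((17253 - 20) - 121253)/(-368732) = 102545 - (17233 - 121253)*(-1)/368732 = 102545 - (-104020)*(-1)/368732 = 102545 - 1*3715/13169 = 102545 - 3715/13169 = 1350411390/13169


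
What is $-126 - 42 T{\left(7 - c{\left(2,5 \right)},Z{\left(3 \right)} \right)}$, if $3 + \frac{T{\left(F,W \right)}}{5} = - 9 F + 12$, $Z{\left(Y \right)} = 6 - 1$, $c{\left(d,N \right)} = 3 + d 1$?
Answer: $1764$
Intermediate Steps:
$c{\left(d,N \right)} = 3 + d$
$Z{\left(Y \right)} = 5$ ($Z{\left(Y \right)} = 6 - 1 = 5$)
$T{\left(F,W \right)} = 45 - 45 F$ ($T{\left(F,W \right)} = -15 + 5 \left(- 9 F + 12\right) = -15 + 5 \left(12 - 9 F\right) = -15 - \left(-60 + 45 F\right) = 45 - 45 F$)
$-126 - 42 T{\left(7 - c{\left(2,5 \right)},Z{\left(3 \right)} \right)} = -126 - 42 \left(45 - 45 \left(7 - \left(3 + 2\right)\right)\right) = -126 - 42 \left(45 - 45 \left(7 - 5\right)\right) = -126 - 42 \left(45 - 90\right) = -126 - -1890 = -126 + 1890 = 1764$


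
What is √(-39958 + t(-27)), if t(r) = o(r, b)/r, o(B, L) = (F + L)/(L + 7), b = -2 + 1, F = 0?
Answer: I*√12946390/18 ≈ 199.9*I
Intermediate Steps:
b = -1
o(B, L) = L/(7 + L) (o(B, L) = (0 + L)/(L + 7) = L/(7 + L))
t(r) = -1/(6*r) (t(r) = (-1/(7 - 1))/r = (-1/6)/r = (-1*⅙)/r = -1/(6*r))
√(-39958 + t(-27)) = √(-39958 - ⅙/(-27)) = √(-39958 - ⅙*(-1/27)) = √(-39958 + 1/162) = √(-6473195/162) = I*√12946390/18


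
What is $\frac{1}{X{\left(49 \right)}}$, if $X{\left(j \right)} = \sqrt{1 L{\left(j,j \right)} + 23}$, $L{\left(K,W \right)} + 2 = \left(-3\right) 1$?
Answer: $\frac{\sqrt{2}}{6} \approx 0.2357$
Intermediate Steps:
$L{\left(K,W \right)} = -5$ ($L{\left(K,W \right)} = -2 - 3 = -5$)
$X{\left(j \right)} = 3 \sqrt{2}$ ($X{\left(j \right)} = \sqrt{1 \left(-5\right) + 23} = \sqrt{-5 + 23} = \sqrt{18} = 3 \sqrt{2}$)
$\frac{1}{X{\left(49 \right)}} = \frac{1}{3 \sqrt{2}} = \frac{\sqrt{2}}{6}$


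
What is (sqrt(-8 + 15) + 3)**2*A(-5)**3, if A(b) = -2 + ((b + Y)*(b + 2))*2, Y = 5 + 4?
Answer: -281216 - 105456*sqrt(7) ≈ -5.6023e+5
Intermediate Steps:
Y = 9
A(b) = -2 + 2*(2 + b)*(9 + b) (A(b) = -2 + ((b + 9)*(b + 2))*2 = -2 + ((9 + b)*(2 + b))*2 = -2 + ((2 + b)*(9 + b))*2 = -2 + 2*(2 + b)*(9 + b))
(sqrt(-8 + 15) + 3)**2*A(-5)**3 = (sqrt(-8 + 15) + 3)**2*(34 + 2*(-5)**2 + 22*(-5))**3 = (sqrt(7) + 3)**2*(34 + 2*25 - 110)**3 = (3 + sqrt(7))**2*(34 + 50 - 110)**3 = (3 + sqrt(7))**2*(-26)**3 = (3 + sqrt(7))**2*(-17576) = -17576*(3 + sqrt(7))**2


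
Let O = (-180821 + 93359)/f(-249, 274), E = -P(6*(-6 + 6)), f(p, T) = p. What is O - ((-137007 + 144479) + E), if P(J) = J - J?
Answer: -591022/83 ≈ -7120.8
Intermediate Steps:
P(J) = 0
E = 0 (E = -1*0 = 0)
O = 29154/83 (O = (-180821 + 93359)/(-249) = -87462*(-1/249) = 29154/83 ≈ 351.25)
O - ((-137007 + 144479) + E) = 29154/83 - ((-137007 + 144479) + 0) = 29154/83 - (7472 + 0) = 29154/83 - 1*7472 = 29154/83 - 7472 = -591022/83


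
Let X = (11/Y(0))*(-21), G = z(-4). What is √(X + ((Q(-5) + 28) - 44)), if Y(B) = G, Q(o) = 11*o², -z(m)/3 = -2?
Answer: 21*√2/2 ≈ 14.849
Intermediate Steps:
z(m) = 6 (z(m) = -3*(-2) = 6)
G = 6
Y(B) = 6
X = -77/2 (X = (11/6)*(-21) = -77/2 ≈ -38.500)
√(X + ((Q(-5) + 28) - 44)) = √(-77/2 + ((11*(-5)² + 28) - 44)) = √(-77/2 + ((11*25 + 28) - 44)) = √(-77/2 + ((275 + 28) - 44)) = √(-77/2 + (303 - 44)) = √(-77/2 + 259) = √(441/2) = 21*√2/2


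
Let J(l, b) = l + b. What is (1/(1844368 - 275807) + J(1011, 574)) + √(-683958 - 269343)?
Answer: 2486169186/1568561 + I*√953301 ≈ 1585.0 + 976.37*I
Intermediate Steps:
J(l, b) = b + l
(1/(1844368 - 275807) + J(1011, 574)) + √(-683958 - 269343) = (1/(1844368 - 275807) + (574 + 1011)) + √(-683958 - 269343) = (1/1568561 + 1585) + √(-953301) = (1/1568561 + 1585) + I*√953301 = 2486169186/1568561 + I*√953301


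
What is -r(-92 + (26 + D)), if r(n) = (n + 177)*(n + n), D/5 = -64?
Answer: -161348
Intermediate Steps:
D = -320 (D = 5*(-64) = -320)
r(n) = 2*n*(177 + n) (r(n) = (177 + n)*(2*n) = 2*n*(177 + n))
-r(-92 + (26 + D)) = -2*(-92 + (26 - 320))*(177 + (-92 + (26 - 320))) = -2*(-92 - 294)*(177 + (-92 - 294)) = -2*(-386)*(177 - 386) = -2*(-386)*(-209) = -1*161348 = -161348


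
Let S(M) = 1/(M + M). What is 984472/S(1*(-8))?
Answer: -15751552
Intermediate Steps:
S(M) = 1/(2*M)
984472/S(1*(-8)) = 984472/((1/(2*((1*(-8)))))) = 984472/(((1/2)/(-8))) = 984472/(((1/2)*(-1/8))) = 984472/(-1/16) = 984472*(-16) = -15751552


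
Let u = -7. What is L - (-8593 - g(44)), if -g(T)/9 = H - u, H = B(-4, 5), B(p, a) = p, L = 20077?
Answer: 28643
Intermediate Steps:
H = -4
g(T) = -27 (g(T) = -9*(-4 - 1*(-7)) = -9*(-4 + 7) = -9*3 = -27)
L - (-8593 - g(44)) = 20077 - (-8593 - 1*(-27)) = 20077 - (-8593 + 27) = 20077 - 1*(-8566) = 20077 + 8566 = 28643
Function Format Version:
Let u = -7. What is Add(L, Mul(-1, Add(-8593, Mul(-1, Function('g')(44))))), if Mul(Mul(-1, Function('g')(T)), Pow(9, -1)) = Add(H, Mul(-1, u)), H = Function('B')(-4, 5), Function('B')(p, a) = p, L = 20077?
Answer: 28643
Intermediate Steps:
H = -4
Function('g')(T) = -27 (Function('g')(T) = Mul(-9, Add(-4, Mul(-1, -7))) = Mul(-9, Add(-4, 7)) = Mul(-9, 3) = -27)
Add(L, Mul(-1, Add(-8593, Mul(-1, Function('g')(44))))) = Add(20077, Mul(-1, Add(-8593, Mul(-1, -27)))) = Add(20077, Mul(-1, Add(-8593, 27))) = Add(20077, Mul(-1, -8566)) = Add(20077, 8566) = 28643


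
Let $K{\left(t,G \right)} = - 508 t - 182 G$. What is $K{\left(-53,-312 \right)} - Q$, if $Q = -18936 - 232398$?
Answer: $335042$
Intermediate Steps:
$Q = -251334$
$K{\left(-53,-312 \right)} - Q = \left(\left(-508\right) \left(-53\right) - -56784\right) - -251334 = \left(26924 + 56784\right) + 251334 = 83708 + 251334 = 335042$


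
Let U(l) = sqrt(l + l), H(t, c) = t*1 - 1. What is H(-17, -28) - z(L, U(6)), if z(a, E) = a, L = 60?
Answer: -78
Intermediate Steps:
H(t, c) = -1 + t (H(t, c) = t - 1 = -1 + t)
U(l) = sqrt(2)*sqrt(l) (U(l) = sqrt(2*l) = sqrt(2)*sqrt(l))
H(-17, -28) - z(L, U(6)) = (-1 - 17) - 1*60 = -18 - 60 = -78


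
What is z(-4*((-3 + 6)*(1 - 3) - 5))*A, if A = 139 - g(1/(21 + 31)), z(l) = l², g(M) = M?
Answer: 3497868/13 ≈ 2.6907e+5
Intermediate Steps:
A = 7227/52 (A = 139 - 1/(21 + 31) = 139 - 1/52 = 7227/52 ≈ 138.98)
z(-4*((-3 + 6)*(1 - 3) - 5))*A = (-4*((-3 + 6)*(1 - 3) - 5))²*(7227/52) = (-4*(3*(-2) - 5))²*(7227/52) = (-4*(-6 - 5))²*(7227/52) = (-4*(-11))²*(7227/52) = 44²*(7227/52) = 1936*(7227/52) = 3497868/13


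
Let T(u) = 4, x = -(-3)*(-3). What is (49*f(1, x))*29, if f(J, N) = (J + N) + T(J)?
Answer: -5684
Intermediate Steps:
x = -9 (x = -3*3 = -9)
f(J, N) = 4 + J + N (f(J, N) = (J + N) + 4 = 4 + J + N)
(49*f(1, x))*29 = (49*(4 + 1 - 9))*29 = (49*(-4))*29 = -196*29 = -5684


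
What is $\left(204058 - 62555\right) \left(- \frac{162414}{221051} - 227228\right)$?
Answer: $- \frac{7107573861860126}{221051} \approx -3.2154 \cdot 10^{10}$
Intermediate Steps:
$\left(204058 - 62555\right) \left(- \frac{162414}{221051} - 227228\right) = 141503 \left(\left(-162414\right) \frac{1}{221051} - 227228\right) = 141503 \left(- \frac{162414}{221051} - 227228\right) = 141503 \left(- \frac{50229139042}{221051}\right) = - \frac{7107573861860126}{221051}$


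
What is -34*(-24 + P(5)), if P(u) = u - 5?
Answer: 816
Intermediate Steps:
P(u) = -5 + u
-34*(-24 + P(5)) = -34*(-24 + (-5 + 5)) = -34*(-24 + 0) = -34*(-24) = 816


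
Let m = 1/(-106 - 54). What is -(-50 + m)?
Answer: 8001/160 ≈ 50.006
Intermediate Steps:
m = -1/160 (m = 1/(-160) = -1/160 ≈ -0.0062500)
-(-50 + m) = -(-50 - 1/160) = -1*(-8001/160) = 8001/160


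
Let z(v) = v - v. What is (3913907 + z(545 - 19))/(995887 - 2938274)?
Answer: -3913907/1942387 ≈ -2.0150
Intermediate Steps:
z(v) = 0
(3913907 + z(545 - 19))/(995887 - 2938274) = (3913907 + 0)/(995887 - 2938274) = 3913907/(-1942387) = 3913907*(-1/1942387) = -3913907/1942387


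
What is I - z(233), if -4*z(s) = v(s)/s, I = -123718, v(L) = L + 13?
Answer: -57652465/466 ≈ -1.2372e+5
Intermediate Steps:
v(L) = 13 + L
z(s) = -(13 + s)/(4*s)
I - z(233) = -123718 - (-13 - 1*233)/(4*233) = -123718 - (-13 - 233)/(4*233) = -123718 - (-246)/(4*233) = -123718 - 1*(-123/466) = -123718 + 123/466 = -57652465/466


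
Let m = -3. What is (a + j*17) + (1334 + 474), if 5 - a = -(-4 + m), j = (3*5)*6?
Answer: 3336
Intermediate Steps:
j = 90 (j = 15*6 = 90)
a = -2 (a = 5 - (-1)*(-4 - 3) = 5 - (-1)*(-7) = 5 - 1*7 = 5 - 7 = -2)
(a + j*17) + (1334 + 474) = (-2 + 90*17) + (1334 + 474) = (-2 + 1530) + 1808 = 1528 + 1808 = 3336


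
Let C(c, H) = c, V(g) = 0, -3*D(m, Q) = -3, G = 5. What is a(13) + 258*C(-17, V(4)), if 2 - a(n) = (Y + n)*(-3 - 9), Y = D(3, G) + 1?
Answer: -4204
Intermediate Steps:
D(m, Q) = 1 (D(m, Q) = -1/3*(-3) = 1)
Y = 2 (Y = 1 + 1 = 2)
a(n) = 26 + 12*n (a(n) = 2 - (2 + n)*(-3 - 9) = 2 - (2 + n)*(-12) = 2 - (-24 - 12*n) = 2 + (24 + 12*n) = 26 + 12*n)
a(13) + 258*C(-17, V(4)) = (26 + 12*13) + 258*(-17) = (26 + 156) - 4386 = 182 - 4386 = -4204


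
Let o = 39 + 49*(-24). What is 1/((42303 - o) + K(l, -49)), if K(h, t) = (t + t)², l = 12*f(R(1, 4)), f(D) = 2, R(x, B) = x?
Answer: 1/53044 ≈ 1.8852e-5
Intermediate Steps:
o = -1137 (o = 39 - 1176 = -1137)
l = 24 (l = 12*2 = 24)
K(h, t) = 4*t² (K(h, t) = (2*t)² = 4*t²)
1/((42303 - o) + K(l, -49)) = 1/((42303 - 1*(-1137)) + 4*(-49)²) = 1/((42303 + 1137) + 4*2401) = 1/(43440 + 9604) = 1/53044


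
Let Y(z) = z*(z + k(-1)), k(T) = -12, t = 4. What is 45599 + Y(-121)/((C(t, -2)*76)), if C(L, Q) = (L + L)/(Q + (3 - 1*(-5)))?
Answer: 732125/16 ≈ 45758.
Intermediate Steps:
C(L, Q) = 2*L/(8 + Q) (C(L, Q) = (2*L)/(Q + (3 + 5)) = (2*L)/(Q + 8) = (2*L)/(8 + Q) = 2*L/(8 + Q))
Y(z) = z*(-12 + z) (Y(z) = z*(z - 12) = z*(-12 + z))
45599 + Y(-121)/((C(t, -2)*76)) = 45599 + (-121*(-12 - 121))/(((2*4/(8 - 2))*76)) = 45599 + (-121*(-133))/(((2*4/6)*76)) = 45599 + 16093/(((2*4*(⅙))*76)) = 45599 + 16093/(((4/3)*76)) = 45599 + 16093/(304/3) = 45599 + 16093*(3/304) = 45599 + 2541/16 = 732125/16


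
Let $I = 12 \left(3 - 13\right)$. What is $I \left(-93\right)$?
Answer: $11160$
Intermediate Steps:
$I = -120$ ($I = 12 \left(-10\right) = -120$)
$I \left(-93\right) = \left(-120\right) \left(-93\right) = 11160$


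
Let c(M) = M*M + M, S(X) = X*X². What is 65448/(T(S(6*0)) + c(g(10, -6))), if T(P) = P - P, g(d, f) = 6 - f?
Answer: 5454/13 ≈ 419.54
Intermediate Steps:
S(X) = X³
T(P) = 0
c(M) = M + M² (c(M) = M² + M = M + M²)
65448/(T(S(6*0)) + c(g(10, -6))) = 65448/(0 + (6 - 1*(-6))*(1 + (6 - 1*(-6)))) = 65448/(0 + (6 + 6)*(1 + (6 + 6))) = 65448/(0 + 12*(1 + 12)) = 65448/(0 + 12*13) = 65448/(0 + 156) = 65448/156 = 65448*(1/156) = 5454/13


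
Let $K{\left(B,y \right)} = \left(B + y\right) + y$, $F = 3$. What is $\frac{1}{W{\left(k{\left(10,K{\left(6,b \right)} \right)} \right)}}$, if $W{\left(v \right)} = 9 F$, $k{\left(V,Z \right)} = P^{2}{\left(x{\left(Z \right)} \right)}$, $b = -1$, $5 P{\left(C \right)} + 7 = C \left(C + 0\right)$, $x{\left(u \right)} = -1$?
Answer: $\frac{1}{27} \approx 0.037037$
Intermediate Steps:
$P{\left(C \right)} = - \frac{7}{5} + \frac{C^{2}}{5}$ ($P{\left(C \right)} = - \frac{7}{5} + \frac{C \left(C + 0\right)}{5} = - \frac{7}{5} + \frac{C C}{5} = - \frac{7}{5} + \frac{C^{2}}{5}$)
$K{\left(B,y \right)} = B + 2 y$
$k{\left(V,Z \right)} = \frac{36}{25}$ ($k{\left(V,Z \right)} = \left(- \frac{7}{5} + \frac{\left(-1\right)^{2}}{5}\right)^{2} = \left(- \frac{7}{5} + \frac{1}{5} \cdot 1\right)^{2} = \left(- \frac{7}{5} + \frac{1}{5}\right)^{2} = \left(- \frac{6}{5}\right)^{2} = \frac{36}{25}$)
$W{\left(v \right)} = 27$ ($W{\left(v \right)} = 9 \cdot 3 = 27$)
$\frac{1}{W{\left(k{\left(10,K{\left(6,b \right)} \right)} \right)}} = \frac{1}{27}$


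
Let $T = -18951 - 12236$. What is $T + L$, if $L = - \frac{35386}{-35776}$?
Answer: $- \frac{42911951}{1376} \approx -31186.0$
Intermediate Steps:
$L = \frac{1361}{1376}$ ($L = \left(-35386\right) \left(- \frac{1}{35776}\right) = \frac{1361}{1376} \approx 0.9891$)
$T = -31187$ ($T = -18951 - 12236 = -31187$)
$T + L = -31187 + \frac{1361}{1376} = - \frac{42911951}{1376}$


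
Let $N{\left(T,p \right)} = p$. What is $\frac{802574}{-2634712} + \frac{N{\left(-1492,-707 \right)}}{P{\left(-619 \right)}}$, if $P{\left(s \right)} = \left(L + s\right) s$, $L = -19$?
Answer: $- \frac{79704217653}{260126433116} \approx -0.30641$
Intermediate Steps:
$P{\left(s \right)} = s \left(-19 + s\right)$ ($P{\left(s \right)} = \left(-19 + s\right) s = s \left(-19 + s\right)$)
$\frac{802574}{-2634712} + \frac{N{\left(-1492,-707 \right)}}{P{\left(-619 \right)}} = \frac{802574}{-2634712} - \frac{707}{\left(-619\right) \left(-19 - 619\right)} = 802574 \left(- \frac{1}{2634712}\right) - \frac{707}{\left(-619\right) \left(-638\right)} = - \frac{401287}{1317356} - \frac{707}{394922} = - \frac{79704217653}{260126433116}$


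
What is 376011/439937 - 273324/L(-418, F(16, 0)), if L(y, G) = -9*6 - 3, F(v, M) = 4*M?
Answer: 40088924405/8358803 ≈ 4796.0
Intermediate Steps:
L(y, G) = -57 (L(y, G) = -54 - 3 = -57)
376011/439937 - 273324/L(-418, F(16, 0)) = 376011/439937 - 273324/(-57) = 376011*(1/439937) - 273324*(-1/57) = 376011/439937 + 91108/19 = 40088924405/8358803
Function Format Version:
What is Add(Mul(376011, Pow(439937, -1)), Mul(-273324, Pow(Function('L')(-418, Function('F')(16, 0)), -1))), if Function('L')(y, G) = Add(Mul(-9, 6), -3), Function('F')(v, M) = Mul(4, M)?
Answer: Rational(40088924405, 8358803) ≈ 4796.0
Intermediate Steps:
Function('L')(y, G) = -57 (Function('L')(y, G) = Add(-54, -3) = -57)
Add(Mul(376011, Pow(439937, -1)), Mul(-273324, Pow(Function('L')(-418, Function('F')(16, 0)), -1))) = Add(Mul(376011, Pow(439937, -1)), Mul(-273324, Pow(-57, -1))) = Add(Mul(376011, Rational(1, 439937)), Mul(-273324, Rational(-1, 57))) = Add(Rational(376011, 439937), Rational(91108, 19)) = Rational(40088924405, 8358803)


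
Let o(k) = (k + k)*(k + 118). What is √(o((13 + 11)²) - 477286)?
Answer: √322202 ≈ 567.63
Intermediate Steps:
o(k) = 2*k*(118 + k) (o(k) = (2*k)*(118 + k) = 2*k*(118 + k))
√(o((13 + 11)²) - 477286) = √(2*(13 + 11)²*(118 + (13 + 11)²) - 477286) = √(2*24²*(118 + 24²) - 477286) = √(2*576*(118 + 576) - 477286) = √(2*576*694 - 477286) = √(799488 - 477286) = √322202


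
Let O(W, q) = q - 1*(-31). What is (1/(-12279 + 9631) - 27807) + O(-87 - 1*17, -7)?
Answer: -73569385/2648 ≈ -27783.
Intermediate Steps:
O(W, q) = 31 + q (O(W, q) = q + 31 = 31 + q)
(1/(-12279 + 9631) - 27807) + O(-87 - 1*17, -7) = (1/(-12279 + 9631) - 27807) + (31 - 7) = (1/(-2648) - 27807) + 24 = (-1/2648 - 27807) + 24 = -73632937/2648 + 24 = -73569385/2648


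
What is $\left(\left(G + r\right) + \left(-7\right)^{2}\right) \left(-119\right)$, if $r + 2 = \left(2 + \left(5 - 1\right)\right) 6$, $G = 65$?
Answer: $-17612$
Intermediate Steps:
$r = 34$ ($r = -2 + \left(2 + \left(5 - 1\right)\right) 6 = -2 + \left(2 + 4\right) 6 = -2 + 6 \cdot 6 = -2 + 36 = 34$)
$\left(\left(G + r\right) + \left(-7\right)^{2}\right) \left(-119\right) = \left(\left(65 + 34\right) + \left(-7\right)^{2}\right) \left(-119\right) = \left(99 + 49\right) \left(-119\right) = 148 \left(-119\right) = -17612$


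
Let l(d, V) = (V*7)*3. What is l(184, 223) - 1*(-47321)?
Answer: 52004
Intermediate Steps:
l(d, V) = 21*V (l(d, V) = (7*V)*3 = 21*V)
l(184, 223) - 1*(-47321) = 21*223 - 1*(-47321) = 4683 + 47321 = 52004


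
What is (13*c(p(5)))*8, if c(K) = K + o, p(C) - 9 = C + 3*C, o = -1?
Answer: 2912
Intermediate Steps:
p(C) = 9 + 4*C (p(C) = 9 + (C + 3*C) = 9 + 4*C)
c(K) = -1 + K (c(K) = K - 1 = -1 + K)
(13*c(p(5)))*8 = (13*(-1 + (9 + 4*5)))*8 = (13*(-1 + (9 + 20)))*8 = (13*(-1 + 29))*8 = (13*28)*8 = 364*8 = 2912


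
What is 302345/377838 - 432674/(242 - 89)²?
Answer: -5792706841/327585546 ≈ -17.683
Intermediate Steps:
302345/377838 - 432674/(242 - 89)² = 302345*(1/377838) - 432674/(153²) = 302345/377838 - 432674/23409 = -5792706841/327585546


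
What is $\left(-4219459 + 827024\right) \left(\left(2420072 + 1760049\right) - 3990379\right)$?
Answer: $-643687401770$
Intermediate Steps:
$\left(-4219459 + 827024\right) \left(\left(2420072 + 1760049\right) - 3990379\right) = - 3392435 \left(4180121 - 3990379\right) = \left(-3392435\right) 189742 = -643687401770$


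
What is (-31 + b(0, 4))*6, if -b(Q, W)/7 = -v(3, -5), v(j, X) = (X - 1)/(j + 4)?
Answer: -222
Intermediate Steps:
v(j, X) = (-1 + X)/(4 + j)
b(Q, W) = -6 (b(Q, W) = -(-7)*(-1 - 5)/(4 + 3) = -(-7)*-6/7 = -(-7)*(1/7)*(-6) = -(-7)*(-6)/7 = -7*6/7 = -6)
(-31 + b(0, 4))*6 = (-31 - 6)*6 = -37*6 = -222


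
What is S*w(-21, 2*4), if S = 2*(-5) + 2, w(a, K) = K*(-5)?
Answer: 320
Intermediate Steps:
w(a, K) = -5*K
S = -8 (S = -10 + 2 = -8)
S*w(-21, 2*4) = -(-40)*2*4 = -(-40)*8 = -8*(-40) = 320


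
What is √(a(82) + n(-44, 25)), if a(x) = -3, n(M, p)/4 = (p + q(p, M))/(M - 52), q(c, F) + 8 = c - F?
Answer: I*√237/6 ≈ 2.5658*I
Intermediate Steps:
q(c, F) = -8 + c - F (q(c, F) = -8 + (c - F) = -8 + c - F)
n(M, p) = 4*(-8 - M + 2*p)/(-52 + M) (n(M, p) = 4*((p + (-8 + p - M))/(M - 52)) = 4*((-8 - M + 2*p)/(-52 + M)) = 4*(-8 - M + 2*p)/(-52 + M))
√(a(82) + n(-44, 25)) = √(-3 + 4*(-8 - 1*(-44) + 2*25)/(-52 - 44)) = √(-3 + 4*(-8 + 44 + 50)/(-96)) = √(-3 + 4*(-1/96)*86) = √(-3 - 43/12) = √(-79/12) = I*√237/6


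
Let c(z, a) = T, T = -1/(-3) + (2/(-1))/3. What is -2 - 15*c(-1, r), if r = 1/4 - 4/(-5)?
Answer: 3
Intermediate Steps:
T = -1/3 (T = -1*(-1/3) + (2*(-1))*(1/3) = 1/3 - 2*1/3 = 1/3 - 2/3 = -1/3 ≈ -0.33333)
r = 21/20 (r = 1*(1/4) - 4*(-1/5) = 1/4 + 4/5 = 21/20 ≈ 1.0500)
c(z, a) = -1/3
-2 - 15*c(-1, r) = -2 - 15*(-1/3) = -2 + 5 = 3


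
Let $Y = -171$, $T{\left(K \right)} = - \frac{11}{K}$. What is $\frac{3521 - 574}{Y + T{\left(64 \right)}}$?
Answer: $- \frac{26944}{1565} \approx -17.217$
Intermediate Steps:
$\frac{3521 - 574}{Y + T{\left(64 \right)}} = \frac{3521 - 574}{-171 - \frac{11}{64}} = \frac{2947}{-171 - \frac{11}{64}} = \frac{2947}{- \frac{10955}{64}} = 2947 \left(- \frac{64}{10955}\right) = - \frac{26944}{1565}$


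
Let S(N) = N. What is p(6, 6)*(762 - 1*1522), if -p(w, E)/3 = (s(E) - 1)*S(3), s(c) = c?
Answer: 34200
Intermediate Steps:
p(w, E) = 9 - 9*E (p(w, E) = -3*(E - 1)*3 = -3*(-1 + E)*3 = -3*(-3 + 3*E) = 9 - 9*E)
p(6, 6)*(762 - 1*1522) = (9 - 9*6)*(762 - 1*1522) = (9 - 54)*(762 - 1522) = -45*(-760) = 34200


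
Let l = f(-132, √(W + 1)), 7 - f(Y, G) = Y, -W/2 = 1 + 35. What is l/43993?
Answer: 139/43993 ≈ 0.0031596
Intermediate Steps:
W = -72 (W = -2*(1 + 35) = -2*36 = -72)
f(Y, G) = 7 - Y
l = 139 (l = 7 - 1*(-132) = 7 + 132 = 139)
l/43993 = 139/43993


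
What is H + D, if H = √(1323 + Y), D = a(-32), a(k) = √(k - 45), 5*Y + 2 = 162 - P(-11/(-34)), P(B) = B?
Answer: √39157630/170 + I*√77 ≈ 36.809 + 8.775*I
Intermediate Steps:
Y = 5429/170 (Y = -⅖ + (162 - (-11)/(-34))/5 = -⅖ + (162 - (-11)*(-1)/34)/5 = -⅖ + (162 - 1*11/34)/5 = -⅖ + (162 - 11/34)/5 = -⅖ + (⅕)*(5497/34) = -⅖ + 5497/170 = 5429/170 ≈ 31.935)
a(k) = √(-45 + k)
D = I*√77 (D = √(-45 - 32) = √(-77) = I*√77 ≈ 8.775*I)
H = √39157630/170 (H = √(1323 + 5429/170) = √(230339/170) = √39157630/170 ≈ 36.809)
H + D = √39157630/170 + I*√77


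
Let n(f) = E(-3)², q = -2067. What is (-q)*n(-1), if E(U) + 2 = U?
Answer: 51675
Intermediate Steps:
E(U) = -2 + U
n(f) = 25 (n(f) = (-2 - 3)² = (-5)² = 25)
(-q)*n(-1) = -1*(-2067)*25 = 2067*25 = 51675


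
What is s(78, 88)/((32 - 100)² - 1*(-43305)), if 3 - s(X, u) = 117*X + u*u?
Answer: -101/287 ≈ -0.35192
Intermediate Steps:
s(X, u) = 3 - u² - 117*X (s(X, u) = 3 - (117*X + u*u) = 3 - (117*X + u²) = 3 - (u² + 117*X) = 3 + (-u² - 117*X) = 3 - u² - 117*X)
s(78, 88)/((32 - 100)² - 1*(-43305)) = (3 - 1*88² - 117*78)/((32 - 100)² - 1*(-43305)) = (3 - 1*7744 - 9126)/((-68)² + 43305) = (3 - 7744 - 9126)/(4624 + 43305) = -16867/47929 = -16867*1/47929 = -101/287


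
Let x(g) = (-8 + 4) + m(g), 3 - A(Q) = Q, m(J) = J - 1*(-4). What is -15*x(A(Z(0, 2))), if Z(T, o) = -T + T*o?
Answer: -45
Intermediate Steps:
m(J) = 4 + J (m(J) = J + 4 = 4 + J)
A(Q) = 3 - Q
x(g) = g (x(g) = (-8 + 4) + (4 + g) = -4 + (4 + g) = g)
-15*x(A(Z(0, 2))) = -15*(3 - 0*(-1 + 2)) = -15*(3 - 0) = -15*(3 - 1*0) = -15*(3 + 0) = -15*3 = -45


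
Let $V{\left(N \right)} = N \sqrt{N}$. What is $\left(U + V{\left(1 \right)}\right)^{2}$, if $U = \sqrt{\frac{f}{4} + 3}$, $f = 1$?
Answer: $\frac{17}{4} + \sqrt{13} \approx 7.8556$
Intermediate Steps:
$V{\left(N \right)} = N^{\frac{3}{2}}$
$U = \frac{\sqrt{13}}{2}$ ($U = \sqrt{1 \cdot \frac{1}{4} + 3} = \sqrt{\frac{1}{4} + 3} = \sqrt{\frac{13}{4}} = \frac{\sqrt{13}}{2} \approx 1.8028$)
$\left(U + V{\left(1 \right)}\right)^{2} = \left(\frac{\sqrt{13}}{2} + 1^{\frac{3}{2}}\right)^{2} = \left(\frac{\sqrt{13}}{2} + 1\right)^{2} = \left(1 + \frac{\sqrt{13}}{2}\right)^{2}$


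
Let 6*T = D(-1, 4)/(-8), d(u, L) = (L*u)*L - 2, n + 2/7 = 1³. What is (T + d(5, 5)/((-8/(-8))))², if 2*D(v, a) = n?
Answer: 6831187801/451584 ≈ 15127.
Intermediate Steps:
n = 5/7 (n = -2/7 + 1³ = -2/7 + 1 = 5/7 ≈ 0.71429)
D(v, a) = 5/14 (D(v, a) = (½)*(5/7) = 5/14)
d(u, L) = -2 + u*L² (d(u, L) = u*L² - 2 = -2 + u*L²)
T = -5/672 (T = ((5/14)/(-8))/6 = ((5/14)*(-⅛))/6 = (⅙)*(-5/112) = -5/672 ≈ -0.0074405)
(T + d(5, 5)/((-8/(-8))))² = (-5/672 + (-2 + 5*5²)/((-8/(-8))))² = (-5/672 + (-2 + 5*25)/((-8*(-⅛))))² = (-5/672 + (-2 + 125)/1)² = (-5/672 + 123*1)² = (-5/672 + 123)² = (82651/672)² = 6831187801/451584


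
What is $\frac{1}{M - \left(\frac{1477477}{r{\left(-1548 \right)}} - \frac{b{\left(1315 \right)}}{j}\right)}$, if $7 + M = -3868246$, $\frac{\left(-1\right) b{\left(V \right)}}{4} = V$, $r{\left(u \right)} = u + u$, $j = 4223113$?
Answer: $- \frac{13074757848}{50570231733758603} \approx -2.5855 \cdot 10^{-7}$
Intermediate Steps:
$r{\left(u \right)} = 2 u$
$b{\left(V \right)} = - 4 V$
$M = -3868253$ ($M = -7 - 3868246 = -3868253$)
$\frac{1}{M - \left(\frac{1477477}{r{\left(-1548 \right)}} - \frac{b{\left(1315 \right)}}{j}\right)} = \frac{1}{-3868253 + \left(- \frac{1477477}{2 \left(-1548\right)} + \frac{\left(-4\right) 1315}{4223113}\right)} = \frac{1}{-3868253 - \left(\frac{5260}{4223113} + \frac{1477477}{-3096}\right)} = \frac{1}{-3868253 - - \frac{6239536040941}{13074757848}} = \frac{1}{-3868253 + \left(\frac{1477477}{3096} - \frac{5260}{4223113}\right)} = \frac{1}{-3868253 + \frac{6239536040941}{13074757848}} = \frac{1}{- \frac{50570231733758603}{13074757848}} = - \frac{13074757848}{50570231733758603}$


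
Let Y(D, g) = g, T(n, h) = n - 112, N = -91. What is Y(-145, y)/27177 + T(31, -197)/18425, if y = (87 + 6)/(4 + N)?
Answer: -64409948/14521350525 ≈ -0.0044355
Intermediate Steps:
T(n, h) = -112 + n
y = -31/29 (y = (87 + 6)/(4 - 91) = 93/(-87) = 93*(-1/87) = -31/29 ≈ -1.0690)
Y(-145, y)/27177 + T(31, -197)/18425 = -31/29/27177 + (-112 + 31)/18425 = -31/29*1/27177 - 81*1/18425 = -31/788133 - 81/18425 = -64409948/14521350525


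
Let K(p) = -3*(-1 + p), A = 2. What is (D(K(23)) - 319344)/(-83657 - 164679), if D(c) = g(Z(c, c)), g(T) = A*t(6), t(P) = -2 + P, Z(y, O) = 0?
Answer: 39917/31042 ≈ 1.2859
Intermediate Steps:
K(p) = 3 - 3*p
g(T) = 8 (g(T) = 2*(-2 + 6) = 2*4 = 8)
D(c) = 8
(D(K(23)) - 319344)/(-83657 - 164679) = (8 - 319344)/(-83657 - 164679) = -319336/(-248336) = -319336*(-1/248336) = 39917/31042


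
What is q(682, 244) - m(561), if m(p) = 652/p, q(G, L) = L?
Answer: 136232/561 ≈ 242.84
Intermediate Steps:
q(682, 244) - m(561) = 244 - 652/561 = 136232/561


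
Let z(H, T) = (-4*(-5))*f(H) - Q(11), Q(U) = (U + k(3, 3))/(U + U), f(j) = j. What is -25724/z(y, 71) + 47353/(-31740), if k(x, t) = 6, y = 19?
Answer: -6119206933/88268940 ≈ -69.325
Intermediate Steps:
Q(U) = (6 + U)/(2*U) (Q(U) = (U + 6)/(U + U) = (6 + U)/((2*U)) = (6 + U)*(1/(2*U)) = (6 + U)/(2*U))
z(H, T) = -17/22 + 20*H (z(H, T) = (-4*(-5))*H - (6 + 11)/(2*11) = 20*H - 17/(2*11) = 20*H - 1*17/22 = 20*H - 17/22 = -17/22 + 20*H)
-25724/z(y, 71) + 47353/(-31740) = -25724/(-17/22 + 20*19) + 47353/(-31740) = -25724/(-17/22 + 380) + 47353*(-1/31740) = -25724/8343/22 - 47353/31740 = -25724*22/8343 - 47353/31740 = -565928/8343 - 47353/31740 = -6119206933/88268940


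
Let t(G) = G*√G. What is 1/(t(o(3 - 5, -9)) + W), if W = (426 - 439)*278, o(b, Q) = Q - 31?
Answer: I/(2*(-1807*I + 40*√10)) ≈ -0.00027535 + 1.9275e-5*I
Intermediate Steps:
o(b, Q) = -31 + Q
W = -3614 (W = -13*278 = -3614)
t(G) = G^(3/2)
1/(t(o(3 - 5, -9)) + W) = 1/((-31 - 9)^(3/2) - 3614) = 1/((-40)^(3/2) - 3614) = 1/(-80*I*√10 - 3614) = 1/(-3614 - 80*I*√10)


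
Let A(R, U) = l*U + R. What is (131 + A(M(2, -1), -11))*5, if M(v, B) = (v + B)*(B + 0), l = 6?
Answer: 320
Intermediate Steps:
M(v, B) = B*(B + v) (M(v, B) = (B + v)*B = B*(B + v))
A(R, U) = R + 6*U (A(R, U) = 6*U + R = R + 6*U)
(131 + A(M(2, -1), -11))*5 = (131 + (-(-1 + 2) + 6*(-11)))*5 = (131 + (-1*1 - 66))*5 = (131 + (-1 - 66))*5 = (131 - 67)*5 = 64*5 = 320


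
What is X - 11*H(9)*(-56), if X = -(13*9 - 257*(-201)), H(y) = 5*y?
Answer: -24054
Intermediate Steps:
X = -51774 (X = -(117 + 51657) = -1*51774 = -51774)
X - 11*H(9)*(-56) = -51774 - 55*9*(-56) = -51774 - 11*45*(-56) = -51774 - 495*(-56) = -51774 + 27720 = -24054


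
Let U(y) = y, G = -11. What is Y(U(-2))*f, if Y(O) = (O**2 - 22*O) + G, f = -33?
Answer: -1221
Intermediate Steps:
Y(O) = -11 + O**2 - 22*O (Y(O) = (O**2 - 22*O) - 11 = -11 + O**2 - 22*O)
Y(U(-2))*f = (-11 + (-2)**2 - 22*(-2))*(-33) = (-11 + 4 + 44)*(-33) = 37*(-33) = -1221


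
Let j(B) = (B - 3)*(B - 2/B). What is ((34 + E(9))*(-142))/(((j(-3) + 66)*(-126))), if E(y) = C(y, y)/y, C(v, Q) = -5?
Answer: 3053/6480 ≈ 0.47114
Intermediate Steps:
j(B) = (-3 + B)*(B - 2/B)
E(y) = -5/y
((34 + E(9))*(-142))/(((j(-3) + 66)*(-126))) = ((34 - 5/9)*(-142))/((((-2 + (-3)² - 3*(-3) + 6/(-3)) + 66)*(-126))) = ((34 - 5*⅑)*(-142))/((((-2 + 9 + 9 + 6*(-⅓)) + 66)*(-126))) = ((34 - 5/9)*(-142))/((((-2 + 9 + 9 - 2) + 66)*(-126))) = ((301/9)*(-142))/(((14 + 66)*(-126))) = -42742/(9*(80*(-126))) = -42742/9/(-10080) = -42742/9*(-1/10080) = 3053/6480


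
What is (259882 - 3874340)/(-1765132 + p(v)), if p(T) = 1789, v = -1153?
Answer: 3614458/1763343 ≈ 2.0498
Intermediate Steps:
(259882 - 3874340)/(-1765132 + p(v)) = (259882 - 3874340)/(-1765132 + 1789) = -3614458/(-1763343) = -3614458*(-1/1763343) = 3614458/1763343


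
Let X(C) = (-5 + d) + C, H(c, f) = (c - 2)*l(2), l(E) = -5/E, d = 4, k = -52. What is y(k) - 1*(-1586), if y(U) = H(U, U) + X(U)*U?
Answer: 4477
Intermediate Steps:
H(c, f) = 5 - 5*c/2 (H(c, f) = (c - 2)*(-5/2) = (-2 + c)*(-5*½) = (-2 + c)*(-5/2) = 5 - 5*c/2)
X(C) = -1 + C (X(C) = (-5 + 4) + C = -1 + C)
y(U) = 5 - 5*U/2 + U*(-1 + U) (y(U) = (5 - 5*U/2) + (-1 + U)*U = (5 - 5*U/2) + U*(-1 + U) = 5 - 5*U/2 + U*(-1 + U))
y(k) - 1*(-1586) = (5 + (-52)² - 7/2*(-52)) - 1*(-1586) = (5 + 2704 + 182) + 1586 = 2891 + 1586 = 4477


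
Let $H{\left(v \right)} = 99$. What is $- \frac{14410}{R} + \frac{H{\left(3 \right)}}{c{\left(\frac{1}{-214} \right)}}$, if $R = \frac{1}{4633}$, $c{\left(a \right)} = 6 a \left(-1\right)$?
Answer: $-66757999$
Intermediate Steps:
$c{\left(a \right)} = - 6 a$
$R = \frac{1}{4633} \approx 0.00021584$
$- \frac{14410}{R} + \frac{H{\left(3 \right)}}{c{\left(\frac{1}{-214} \right)}} = - 14410 \frac{1}{\frac{1}{4633}} + \frac{99}{\left(-6\right) \frac{1}{-214}} = \left(-14410\right) 4633 + \frac{99}{\left(-6\right) \left(- \frac{1}{214}\right)} = -66761530 + \frac{99}{\frac{3}{107}} = -66761530 + 99 \cdot \frac{107}{3} = -66761530 + 3531 = -66757999$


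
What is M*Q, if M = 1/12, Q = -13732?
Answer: -3433/3 ≈ -1144.3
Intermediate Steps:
M = 1/12 ≈ 0.083333
M*Q = (1/12)*(-13732) = -3433/3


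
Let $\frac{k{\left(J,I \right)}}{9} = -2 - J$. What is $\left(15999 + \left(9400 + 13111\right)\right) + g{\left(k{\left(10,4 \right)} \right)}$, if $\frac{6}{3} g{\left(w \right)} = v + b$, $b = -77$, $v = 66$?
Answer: $\frac{77009}{2} \approx 38505.0$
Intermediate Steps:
$k{\left(J,I \right)} = -18 - 9 J$ ($k{\left(J,I \right)} = 9 \left(-2 - J\right) = -18 - 9 J$)
$g{\left(w \right)} = - \frac{11}{2}$ ($g{\left(w \right)} = \frac{66 - 77}{2} = \frac{1}{2} \left(-11\right) = - \frac{11}{2}$)
$\left(15999 + \left(9400 + 13111\right)\right) + g{\left(k{\left(10,4 \right)} \right)} = \left(15999 + \left(9400 + 13111\right)\right) - \frac{11}{2} = \left(15999 + 22511\right) - \frac{11}{2} = 38510 - \frac{11}{2} = \frac{77009}{2}$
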